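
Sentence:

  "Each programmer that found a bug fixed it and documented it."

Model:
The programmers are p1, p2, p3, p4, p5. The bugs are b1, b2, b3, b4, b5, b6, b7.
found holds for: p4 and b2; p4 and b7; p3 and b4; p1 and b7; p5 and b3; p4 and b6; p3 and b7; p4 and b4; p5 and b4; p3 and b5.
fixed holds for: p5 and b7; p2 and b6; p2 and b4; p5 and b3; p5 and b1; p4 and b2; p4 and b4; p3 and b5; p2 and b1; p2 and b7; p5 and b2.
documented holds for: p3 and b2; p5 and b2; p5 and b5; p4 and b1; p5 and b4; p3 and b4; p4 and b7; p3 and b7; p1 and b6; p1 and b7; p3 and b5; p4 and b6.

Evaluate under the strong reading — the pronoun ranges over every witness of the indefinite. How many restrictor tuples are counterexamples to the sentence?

"it" takes "a bug" as antecedent — a donkey pronoun bound across the clause boundary.
Strong reading: for every (p,b) with found(p,b), fixed(p,b) ∧ documented(p,b).
Restrictor pairs: (p1,b7) ✗  (p3,b4) ✗  (p3,b5) ✓  (p3,b7) ✗  (p4,b2) ✗  (p4,b4) ✗  (p4,b6) ✗  (p4,b7) ✗  (p5,b3) ✗  (p5,b4) ✗
Counterexamples (restrictor pairs failing the scope): 9.

9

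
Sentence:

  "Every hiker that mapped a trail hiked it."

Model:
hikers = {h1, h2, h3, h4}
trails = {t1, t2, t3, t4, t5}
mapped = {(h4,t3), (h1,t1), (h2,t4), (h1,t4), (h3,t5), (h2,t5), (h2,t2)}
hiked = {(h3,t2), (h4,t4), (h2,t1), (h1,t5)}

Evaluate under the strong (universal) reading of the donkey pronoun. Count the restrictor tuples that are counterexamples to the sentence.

"it" takes "a trail" as antecedent — a donkey pronoun bound across the clause boundary.
Strong reading: for every (h,t) with mapped(h,t), hiked(h,t).
Restrictor pairs: (h1,t1) ✗  (h1,t4) ✗  (h2,t2) ✗  (h2,t4) ✗  (h2,t5) ✗  (h3,t5) ✗  (h4,t3) ✗
Counterexamples (restrictor pairs failing the scope): 7.

7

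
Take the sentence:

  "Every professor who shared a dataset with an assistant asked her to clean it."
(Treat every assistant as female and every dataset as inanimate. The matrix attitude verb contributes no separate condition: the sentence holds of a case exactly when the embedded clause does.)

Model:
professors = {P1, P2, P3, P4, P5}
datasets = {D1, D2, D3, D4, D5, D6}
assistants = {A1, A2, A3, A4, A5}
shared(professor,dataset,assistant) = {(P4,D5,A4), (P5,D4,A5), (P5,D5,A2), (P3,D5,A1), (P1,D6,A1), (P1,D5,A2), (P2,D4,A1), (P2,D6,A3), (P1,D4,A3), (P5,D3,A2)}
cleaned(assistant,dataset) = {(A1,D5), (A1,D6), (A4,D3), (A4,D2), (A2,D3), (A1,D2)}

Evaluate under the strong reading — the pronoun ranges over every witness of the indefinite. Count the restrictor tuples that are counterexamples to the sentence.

"her" takes "an assistant" as antecedent and "it" takes "a dataset"; both are donkey pronouns co-varying with the restrictor.
Strong reading: for every (p,d,a) with shared(p,d,a), cleaned(a,d).
Restrictor triples: (P1,D4,A3)→cleaned(A3,D4) ✗  (P1,D5,A2)→cleaned(A2,D5) ✗  (P1,D6,A1)→cleaned(A1,D6) ✓  (P2,D4,A1)→cleaned(A1,D4) ✗  (P2,D6,A3)→cleaned(A3,D6) ✗  (P3,D5,A1)→cleaned(A1,D5) ✓  (P4,D5,A4)→cleaned(A4,D5) ✗  (P5,D3,A2)→cleaned(A2,D3) ✓  (P5,D4,A5)→cleaned(A5,D4) ✗  (P5,D5,A2)→cleaned(A2,D5) ✗
Counterexamples (restrictor triples failing the scope): 7.

7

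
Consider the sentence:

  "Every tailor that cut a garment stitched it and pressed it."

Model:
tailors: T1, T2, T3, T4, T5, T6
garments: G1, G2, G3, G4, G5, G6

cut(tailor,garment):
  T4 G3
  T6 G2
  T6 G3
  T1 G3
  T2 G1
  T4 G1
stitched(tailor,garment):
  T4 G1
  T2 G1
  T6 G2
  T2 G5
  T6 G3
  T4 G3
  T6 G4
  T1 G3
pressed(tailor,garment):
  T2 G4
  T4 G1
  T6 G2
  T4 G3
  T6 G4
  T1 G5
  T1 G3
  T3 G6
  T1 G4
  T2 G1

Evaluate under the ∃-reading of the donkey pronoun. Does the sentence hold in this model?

True

"it" takes "a garment" as antecedent — a donkey pronoun bound across the clause boundary.
Weak reading: every tailor t with some cut-garment has at least one cut-garment g such that stitched(t,g) ∧ pressed(t,g).
Per tailor: T1:✓  T2:✓  T4:✓  T6:✓
Every tailor in the restrictor has a witness.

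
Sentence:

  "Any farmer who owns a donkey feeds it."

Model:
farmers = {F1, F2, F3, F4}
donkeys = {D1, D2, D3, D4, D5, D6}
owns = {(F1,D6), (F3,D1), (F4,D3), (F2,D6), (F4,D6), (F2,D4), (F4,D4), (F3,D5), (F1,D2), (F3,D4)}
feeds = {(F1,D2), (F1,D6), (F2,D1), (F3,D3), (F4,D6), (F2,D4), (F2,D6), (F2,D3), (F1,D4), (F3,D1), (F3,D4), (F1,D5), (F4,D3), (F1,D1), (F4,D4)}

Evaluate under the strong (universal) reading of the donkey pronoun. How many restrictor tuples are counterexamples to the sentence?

"it" takes "a donkey" as antecedent — a donkey pronoun bound across the clause boundary.
Strong reading: for every (f,d) with owns(f,d), feeds(f,d).
Restrictor pairs: (F1,D2) ✓  (F1,D6) ✓  (F2,D4) ✓  (F2,D6) ✓  (F3,D1) ✓  (F3,D4) ✓  (F3,D5) ✗  (F4,D3) ✓  (F4,D4) ✓  (F4,D6) ✓
Counterexamples (restrictor pairs failing the scope): 1.

1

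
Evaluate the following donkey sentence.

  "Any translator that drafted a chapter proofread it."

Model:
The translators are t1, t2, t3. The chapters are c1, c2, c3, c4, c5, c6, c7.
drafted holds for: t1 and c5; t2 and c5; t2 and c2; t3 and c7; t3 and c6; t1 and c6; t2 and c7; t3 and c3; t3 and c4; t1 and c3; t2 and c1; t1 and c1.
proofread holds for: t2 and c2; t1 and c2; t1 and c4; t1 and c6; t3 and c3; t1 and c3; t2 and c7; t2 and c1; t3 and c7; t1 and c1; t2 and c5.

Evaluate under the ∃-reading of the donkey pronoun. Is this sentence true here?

True

"it" takes "a chapter" as antecedent — a donkey pronoun bound across the clause boundary.
Weak reading: every translator t with some drafted-chapter has at least one drafted-chapter c such that proofread(t,c).
Per translator: t1:✓  t2:✓  t3:✓
Every translator in the restrictor has a witness.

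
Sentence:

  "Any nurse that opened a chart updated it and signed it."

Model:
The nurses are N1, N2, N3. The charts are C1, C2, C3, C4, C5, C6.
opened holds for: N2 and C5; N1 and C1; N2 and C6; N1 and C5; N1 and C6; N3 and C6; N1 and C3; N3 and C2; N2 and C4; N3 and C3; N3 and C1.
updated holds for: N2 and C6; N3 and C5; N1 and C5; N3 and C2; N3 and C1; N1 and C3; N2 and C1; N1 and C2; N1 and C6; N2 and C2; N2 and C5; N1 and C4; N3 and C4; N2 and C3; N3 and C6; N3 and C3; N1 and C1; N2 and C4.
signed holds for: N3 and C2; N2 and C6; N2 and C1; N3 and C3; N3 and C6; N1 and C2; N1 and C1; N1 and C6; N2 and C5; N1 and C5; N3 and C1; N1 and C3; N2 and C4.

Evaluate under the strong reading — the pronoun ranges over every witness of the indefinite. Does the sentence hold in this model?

"it" takes "a chart" as antecedent — a donkey pronoun bound across the clause boundary.
Strong reading: for every (n,c) with opened(n,c), updated(n,c) ∧ signed(n,c).
Restrictor pairs: (N1,C1) ✓  (N1,C3) ✓  (N1,C5) ✓  (N1,C6) ✓  (N2,C4) ✓  (N2,C5) ✓  (N2,C6) ✓  (N3,C1) ✓  (N3,C2) ✓  (N3,C3) ✓  (N3,C6) ✓
Every restrictor pair satisfies the scope.

True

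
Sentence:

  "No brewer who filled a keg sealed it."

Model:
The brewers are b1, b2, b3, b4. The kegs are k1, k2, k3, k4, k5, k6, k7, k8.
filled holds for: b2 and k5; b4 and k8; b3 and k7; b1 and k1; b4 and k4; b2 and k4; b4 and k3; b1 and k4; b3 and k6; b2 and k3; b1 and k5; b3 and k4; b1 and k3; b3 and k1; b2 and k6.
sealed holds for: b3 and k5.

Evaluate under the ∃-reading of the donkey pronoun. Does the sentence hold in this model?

"it" takes "a keg" as antecedent — a donkey pronoun bound across the clause boundary.
Truth condition: for no (b,k) with filled(b,k) does sealed(b,k) hold.
Restrictor pairs — does the scope hold? (b1,k1):fails  (b1,k3):fails  (b1,k4):fails  (b1,k5):fails  (b2,k3):fails  (b2,k4):fails  (b2,k5):fails  (b2,k6):fails  (b3,k1):fails  (b3,k4):fails  (b3,k6):fails  (b3,k7):fails  (b4,k3):fails  (b4,k4):fails  (b4,k8):fails
Scope holds for no restrictor pair, so the sentence is true.

True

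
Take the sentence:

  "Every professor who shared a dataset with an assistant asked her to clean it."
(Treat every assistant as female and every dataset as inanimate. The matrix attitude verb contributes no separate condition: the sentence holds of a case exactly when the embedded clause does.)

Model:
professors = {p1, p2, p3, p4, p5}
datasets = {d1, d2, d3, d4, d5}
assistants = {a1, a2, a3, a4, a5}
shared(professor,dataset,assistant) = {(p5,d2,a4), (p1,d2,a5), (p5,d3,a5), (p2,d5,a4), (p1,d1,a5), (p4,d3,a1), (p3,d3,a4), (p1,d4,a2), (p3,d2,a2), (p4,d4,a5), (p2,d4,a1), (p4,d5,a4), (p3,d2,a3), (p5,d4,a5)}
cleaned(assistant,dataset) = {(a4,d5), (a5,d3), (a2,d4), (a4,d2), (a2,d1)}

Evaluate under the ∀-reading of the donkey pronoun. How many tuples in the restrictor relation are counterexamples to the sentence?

9

"her" takes "an assistant" as antecedent and "it" takes "a dataset"; both are donkey pronouns co-varying with the restrictor.
Strong reading: for every (p,d,a) with shared(p,d,a), cleaned(a,d).
Restrictor triples: (p1,d1,a5)→cleaned(a5,d1) ✗  (p1,d2,a5)→cleaned(a5,d2) ✗  (p1,d4,a2)→cleaned(a2,d4) ✓  (p2,d4,a1)→cleaned(a1,d4) ✗  (p2,d5,a4)→cleaned(a4,d5) ✓  (p3,d2,a2)→cleaned(a2,d2) ✗  (p3,d2,a3)→cleaned(a3,d2) ✗  (p3,d3,a4)→cleaned(a4,d3) ✗  (p4,d3,a1)→cleaned(a1,d3) ✗  (p4,d4,a5)→cleaned(a5,d4) ✗  (p4,d5,a4)→cleaned(a4,d5) ✓  (p5,d2,a4)→cleaned(a4,d2) ✓  (p5,d3,a5)→cleaned(a5,d3) ✓  (p5,d4,a5)→cleaned(a5,d4) ✗
Counterexamples (restrictor triples failing the scope): 9.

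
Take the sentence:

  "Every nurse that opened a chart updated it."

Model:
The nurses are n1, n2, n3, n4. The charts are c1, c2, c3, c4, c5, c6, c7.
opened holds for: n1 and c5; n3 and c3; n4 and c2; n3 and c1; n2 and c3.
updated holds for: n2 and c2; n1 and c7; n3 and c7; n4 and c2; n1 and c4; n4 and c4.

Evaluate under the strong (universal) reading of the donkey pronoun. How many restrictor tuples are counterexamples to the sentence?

"it" takes "a chart" as antecedent — a donkey pronoun bound across the clause boundary.
Strong reading: for every (n,c) with opened(n,c), updated(n,c).
Restrictor pairs: (n1,c5) ✗  (n2,c3) ✗  (n3,c1) ✗  (n3,c3) ✗  (n4,c2) ✓
Counterexamples (restrictor pairs failing the scope): 4.

4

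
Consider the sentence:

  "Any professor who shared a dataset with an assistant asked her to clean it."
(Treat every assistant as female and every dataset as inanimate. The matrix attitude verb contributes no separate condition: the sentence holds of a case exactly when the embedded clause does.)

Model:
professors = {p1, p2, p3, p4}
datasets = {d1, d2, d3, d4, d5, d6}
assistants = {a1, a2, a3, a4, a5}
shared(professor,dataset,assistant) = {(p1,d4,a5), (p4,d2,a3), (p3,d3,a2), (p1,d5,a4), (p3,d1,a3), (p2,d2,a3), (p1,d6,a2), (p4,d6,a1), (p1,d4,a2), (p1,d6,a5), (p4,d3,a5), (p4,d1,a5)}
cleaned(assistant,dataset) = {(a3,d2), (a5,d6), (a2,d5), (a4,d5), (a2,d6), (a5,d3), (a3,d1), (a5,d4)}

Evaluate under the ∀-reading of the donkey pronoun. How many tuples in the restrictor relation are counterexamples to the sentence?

4

"her" takes "an assistant" as antecedent and "it" takes "a dataset"; both are donkey pronouns co-varying with the restrictor.
Strong reading: for every (p,d,a) with shared(p,d,a), cleaned(a,d).
Restrictor triples: (p1,d4,a2)→cleaned(a2,d4) ✗  (p1,d4,a5)→cleaned(a5,d4) ✓  (p1,d5,a4)→cleaned(a4,d5) ✓  (p1,d6,a2)→cleaned(a2,d6) ✓  (p1,d6,a5)→cleaned(a5,d6) ✓  (p2,d2,a3)→cleaned(a3,d2) ✓  (p3,d1,a3)→cleaned(a3,d1) ✓  (p3,d3,a2)→cleaned(a2,d3) ✗  (p4,d1,a5)→cleaned(a5,d1) ✗  (p4,d2,a3)→cleaned(a3,d2) ✓  (p4,d3,a5)→cleaned(a5,d3) ✓  (p4,d6,a1)→cleaned(a1,d6) ✗
Counterexamples (restrictor triples failing the scope): 4.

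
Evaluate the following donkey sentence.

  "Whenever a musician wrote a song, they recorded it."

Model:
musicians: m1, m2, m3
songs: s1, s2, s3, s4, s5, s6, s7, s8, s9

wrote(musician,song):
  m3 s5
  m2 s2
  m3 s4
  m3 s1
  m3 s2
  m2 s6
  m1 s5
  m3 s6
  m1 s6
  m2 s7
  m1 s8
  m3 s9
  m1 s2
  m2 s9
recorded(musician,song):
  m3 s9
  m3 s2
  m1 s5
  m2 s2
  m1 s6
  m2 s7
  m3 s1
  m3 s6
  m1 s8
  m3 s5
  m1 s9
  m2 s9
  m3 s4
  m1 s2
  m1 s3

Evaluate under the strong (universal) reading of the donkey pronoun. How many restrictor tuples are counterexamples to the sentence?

"it" takes "a song" as antecedent — a donkey pronoun bound across the clause boundary.
Strong reading: for every (m,s) with wrote(m,s), recorded(m,s).
Restrictor pairs: (m1,s2) ✓  (m1,s5) ✓  (m1,s6) ✓  (m1,s8) ✓  (m2,s2) ✓  (m2,s6) ✗  (m2,s7) ✓  (m2,s9) ✓  (m3,s1) ✓  (m3,s2) ✓  (m3,s4) ✓  (m3,s5) ✓  (m3,s6) ✓  (m3,s9) ✓
Counterexamples (restrictor pairs failing the scope): 1.

1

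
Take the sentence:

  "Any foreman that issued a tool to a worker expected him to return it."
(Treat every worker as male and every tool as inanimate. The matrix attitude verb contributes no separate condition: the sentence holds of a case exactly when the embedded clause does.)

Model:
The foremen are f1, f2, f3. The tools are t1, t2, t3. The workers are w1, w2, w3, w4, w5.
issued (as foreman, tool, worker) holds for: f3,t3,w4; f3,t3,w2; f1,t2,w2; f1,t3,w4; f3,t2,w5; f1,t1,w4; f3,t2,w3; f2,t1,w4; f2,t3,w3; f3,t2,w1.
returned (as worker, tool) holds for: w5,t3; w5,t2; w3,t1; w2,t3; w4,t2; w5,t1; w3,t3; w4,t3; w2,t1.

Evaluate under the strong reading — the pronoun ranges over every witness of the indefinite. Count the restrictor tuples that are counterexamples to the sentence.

"him" takes "a worker" as antecedent and "it" takes "a tool"; both are donkey pronouns co-varying with the restrictor.
Strong reading: for every (f,t,w) with issued(f,t,w), returned(w,t).
Restrictor triples: (f1,t1,w4)→returned(w4,t1) ✗  (f1,t2,w2)→returned(w2,t2) ✗  (f1,t3,w4)→returned(w4,t3) ✓  (f2,t1,w4)→returned(w4,t1) ✗  (f2,t3,w3)→returned(w3,t3) ✓  (f3,t2,w1)→returned(w1,t2) ✗  (f3,t2,w3)→returned(w3,t2) ✗  (f3,t2,w5)→returned(w5,t2) ✓  (f3,t3,w2)→returned(w2,t3) ✓  (f3,t3,w4)→returned(w4,t3) ✓
Counterexamples (restrictor triples failing the scope): 5.

5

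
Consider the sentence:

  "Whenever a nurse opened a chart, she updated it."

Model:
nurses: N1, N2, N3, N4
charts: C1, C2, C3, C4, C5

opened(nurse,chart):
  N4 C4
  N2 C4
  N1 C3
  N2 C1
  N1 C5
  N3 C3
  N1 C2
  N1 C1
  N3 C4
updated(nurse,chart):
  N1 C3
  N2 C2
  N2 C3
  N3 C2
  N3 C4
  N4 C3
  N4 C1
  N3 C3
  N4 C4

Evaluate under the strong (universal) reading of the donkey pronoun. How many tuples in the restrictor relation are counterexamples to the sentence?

5

"it" takes "a chart" as antecedent — a donkey pronoun bound across the clause boundary.
Strong reading: for every (n,c) with opened(n,c), updated(n,c).
Restrictor pairs: (N1,C1) ✗  (N1,C2) ✗  (N1,C3) ✓  (N1,C5) ✗  (N2,C1) ✗  (N2,C4) ✗  (N3,C3) ✓  (N3,C4) ✓  (N4,C4) ✓
Counterexamples (restrictor pairs failing the scope): 5.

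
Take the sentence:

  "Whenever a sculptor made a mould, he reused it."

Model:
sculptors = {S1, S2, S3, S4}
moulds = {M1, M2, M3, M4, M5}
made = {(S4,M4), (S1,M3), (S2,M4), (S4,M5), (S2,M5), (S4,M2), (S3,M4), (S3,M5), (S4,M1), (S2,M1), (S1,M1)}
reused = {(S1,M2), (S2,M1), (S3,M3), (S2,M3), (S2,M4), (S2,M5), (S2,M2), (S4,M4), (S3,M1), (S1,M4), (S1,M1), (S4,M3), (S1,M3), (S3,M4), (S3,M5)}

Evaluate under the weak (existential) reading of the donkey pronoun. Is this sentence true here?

True

"it" takes "a mould" as antecedent — a donkey pronoun bound across the clause boundary.
Weak reading: every sculptor s with some made-mould has at least one made-mould m such that reused(s,m).
Per sculptor: S1:✓  S2:✓  S3:✓  S4:✓
Every sculptor in the restrictor has a witness.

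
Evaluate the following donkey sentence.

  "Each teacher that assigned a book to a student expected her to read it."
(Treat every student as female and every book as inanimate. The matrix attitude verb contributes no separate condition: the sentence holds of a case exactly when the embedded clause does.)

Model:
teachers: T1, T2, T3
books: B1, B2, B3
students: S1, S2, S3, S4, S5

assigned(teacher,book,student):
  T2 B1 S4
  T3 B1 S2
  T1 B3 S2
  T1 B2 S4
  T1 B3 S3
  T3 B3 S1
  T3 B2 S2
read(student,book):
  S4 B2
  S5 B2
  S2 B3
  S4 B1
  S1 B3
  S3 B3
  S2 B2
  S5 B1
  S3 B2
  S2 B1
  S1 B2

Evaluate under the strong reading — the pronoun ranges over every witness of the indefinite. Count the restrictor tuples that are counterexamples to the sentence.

0

"her" takes "a student" as antecedent and "it" takes "a book"; both are donkey pronouns co-varying with the restrictor.
Strong reading: for every (t,b,s) with assigned(t,b,s), read(s,b).
Restrictor triples: (T1,B2,S4)→read(S4,B2) ✓  (T1,B3,S2)→read(S2,B3) ✓  (T1,B3,S3)→read(S3,B3) ✓  (T2,B1,S4)→read(S4,B1) ✓  (T3,B1,S2)→read(S2,B1) ✓  (T3,B2,S2)→read(S2,B2) ✓  (T3,B3,S1)→read(S1,B3) ✓
Counterexamples (restrictor triples failing the scope): 0.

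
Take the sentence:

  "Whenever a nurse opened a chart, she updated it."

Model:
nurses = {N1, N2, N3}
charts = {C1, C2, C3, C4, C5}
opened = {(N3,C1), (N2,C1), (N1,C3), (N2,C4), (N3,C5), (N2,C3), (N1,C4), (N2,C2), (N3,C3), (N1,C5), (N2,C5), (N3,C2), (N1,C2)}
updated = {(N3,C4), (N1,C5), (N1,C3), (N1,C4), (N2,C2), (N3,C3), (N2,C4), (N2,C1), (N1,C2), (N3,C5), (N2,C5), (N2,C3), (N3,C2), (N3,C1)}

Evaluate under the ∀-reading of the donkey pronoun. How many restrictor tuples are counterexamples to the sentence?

"it" takes "a chart" as antecedent — a donkey pronoun bound across the clause boundary.
Strong reading: for every (n,c) with opened(n,c), updated(n,c).
Restrictor pairs: (N1,C2) ✓  (N1,C3) ✓  (N1,C4) ✓  (N1,C5) ✓  (N2,C1) ✓  (N2,C2) ✓  (N2,C3) ✓  (N2,C4) ✓  (N2,C5) ✓  (N3,C1) ✓  (N3,C2) ✓  (N3,C3) ✓  (N3,C5) ✓
Counterexamples (restrictor pairs failing the scope): 0.

0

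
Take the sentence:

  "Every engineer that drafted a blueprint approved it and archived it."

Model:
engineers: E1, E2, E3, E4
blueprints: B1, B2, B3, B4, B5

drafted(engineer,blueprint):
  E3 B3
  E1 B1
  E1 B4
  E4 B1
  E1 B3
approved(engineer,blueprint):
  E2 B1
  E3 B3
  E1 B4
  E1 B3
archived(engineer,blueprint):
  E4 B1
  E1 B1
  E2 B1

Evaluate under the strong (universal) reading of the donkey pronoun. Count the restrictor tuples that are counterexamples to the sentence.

5

"it" takes "a blueprint" as antecedent — a donkey pronoun bound across the clause boundary.
Strong reading: for every (e,b) with drafted(e,b), approved(e,b) ∧ archived(e,b).
Restrictor pairs: (E1,B1) ✗  (E1,B3) ✗  (E1,B4) ✗  (E3,B3) ✗  (E4,B1) ✗
Counterexamples (restrictor pairs failing the scope): 5.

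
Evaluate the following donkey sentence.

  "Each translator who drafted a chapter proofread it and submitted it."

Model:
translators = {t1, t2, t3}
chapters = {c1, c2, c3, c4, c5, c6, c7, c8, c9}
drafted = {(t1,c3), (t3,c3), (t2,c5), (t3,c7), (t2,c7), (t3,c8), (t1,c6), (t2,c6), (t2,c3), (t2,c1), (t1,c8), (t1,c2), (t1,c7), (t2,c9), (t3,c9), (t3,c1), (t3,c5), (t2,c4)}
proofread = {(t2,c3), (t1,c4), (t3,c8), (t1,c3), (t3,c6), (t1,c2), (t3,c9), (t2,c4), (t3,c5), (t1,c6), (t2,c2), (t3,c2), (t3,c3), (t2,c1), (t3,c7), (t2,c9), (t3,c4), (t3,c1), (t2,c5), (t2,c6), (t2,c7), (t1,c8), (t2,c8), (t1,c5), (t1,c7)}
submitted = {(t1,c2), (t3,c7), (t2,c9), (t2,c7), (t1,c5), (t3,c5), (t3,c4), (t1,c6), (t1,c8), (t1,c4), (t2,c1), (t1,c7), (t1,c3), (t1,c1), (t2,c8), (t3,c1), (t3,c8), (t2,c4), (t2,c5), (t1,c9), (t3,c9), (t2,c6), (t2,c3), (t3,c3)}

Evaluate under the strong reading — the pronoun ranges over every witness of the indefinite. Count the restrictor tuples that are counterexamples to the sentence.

"it" takes "a chapter" as antecedent — a donkey pronoun bound across the clause boundary.
Strong reading: for every (t,c) with drafted(t,c), proofread(t,c) ∧ submitted(t,c).
Restrictor pairs: (t1,c2) ✓  (t1,c3) ✓  (t1,c6) ✓  (t1,c7) ✓  (t1,c8) ✓  (t2,c1) ✓  (t2,c3) ✓  (t2,c4) ✓  (t2,c5) ✓  (t2,c6) ✓  (t2,c7) ✓  (t2,c9) ✓  (t3,c1) ✓  (t3,c3) ✓  (t3,c5) ✓  (t3,c7) ✓  (t3,c8) ✓  (t3,c9) ✓
Counterexamples (restrictor pairs failing the scope): 0.

0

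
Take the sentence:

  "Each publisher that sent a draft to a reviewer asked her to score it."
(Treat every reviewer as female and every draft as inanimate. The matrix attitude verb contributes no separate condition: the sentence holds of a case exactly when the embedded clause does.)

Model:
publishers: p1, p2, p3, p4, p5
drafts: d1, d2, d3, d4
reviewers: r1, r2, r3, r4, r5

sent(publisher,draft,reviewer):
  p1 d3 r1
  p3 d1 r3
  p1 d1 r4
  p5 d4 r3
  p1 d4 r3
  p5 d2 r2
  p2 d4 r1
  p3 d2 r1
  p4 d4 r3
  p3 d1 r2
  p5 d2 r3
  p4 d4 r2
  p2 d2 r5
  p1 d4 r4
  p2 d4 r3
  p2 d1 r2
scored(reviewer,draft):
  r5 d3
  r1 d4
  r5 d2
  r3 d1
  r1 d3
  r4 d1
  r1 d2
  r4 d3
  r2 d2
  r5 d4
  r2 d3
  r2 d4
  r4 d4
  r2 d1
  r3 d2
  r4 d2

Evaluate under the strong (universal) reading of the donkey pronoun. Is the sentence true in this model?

"her" takes "a reviewer" as antecedent and "it" takes "a draft"; both are donkey pronouns co-varying with the restrictor.
Strong reading: for every (p,d,r) with sent(p,d,r), scored(r,d).
Restrictor triples: (p1,d1,r4)→scored(r4,d1) ✓  (p1,d3,r1)→scored(r1,d3) ✓  (p1,d4,r3)→scored(r3,d4) ✗  (p1,d4,r4)→scored(r4,d4) ✓  (p2,d1,r2)→scored(r2,d1) ✓  (p2,d2,r5)→scored(r5,d2) ✓  (p2,d4,r1)→scored(r1,d4) ✓  (p2,d4,r3)→scored(r3,d4) ✗  (p3,d1,r2)→scored(r2,d1) ✓  (p3,d1,r3)→scored(r3,d1) ✓  (p3,d2,r1)→scored(r1,d2) ✓  (p4,d4,r2)→scored(r2,d4) ✓  (p4,d4,r3)→scored(r3,d4) ✗  (p5,d2,r2)→scored(r2,d2) ✓  (p5,d2,r3)→scored(r3,d2) ✓  (p5,d4,r3)→scored(r3,d4) ✗
Counterexample: (p1,d4,r3) — scored(r3,d4) does not hold.

False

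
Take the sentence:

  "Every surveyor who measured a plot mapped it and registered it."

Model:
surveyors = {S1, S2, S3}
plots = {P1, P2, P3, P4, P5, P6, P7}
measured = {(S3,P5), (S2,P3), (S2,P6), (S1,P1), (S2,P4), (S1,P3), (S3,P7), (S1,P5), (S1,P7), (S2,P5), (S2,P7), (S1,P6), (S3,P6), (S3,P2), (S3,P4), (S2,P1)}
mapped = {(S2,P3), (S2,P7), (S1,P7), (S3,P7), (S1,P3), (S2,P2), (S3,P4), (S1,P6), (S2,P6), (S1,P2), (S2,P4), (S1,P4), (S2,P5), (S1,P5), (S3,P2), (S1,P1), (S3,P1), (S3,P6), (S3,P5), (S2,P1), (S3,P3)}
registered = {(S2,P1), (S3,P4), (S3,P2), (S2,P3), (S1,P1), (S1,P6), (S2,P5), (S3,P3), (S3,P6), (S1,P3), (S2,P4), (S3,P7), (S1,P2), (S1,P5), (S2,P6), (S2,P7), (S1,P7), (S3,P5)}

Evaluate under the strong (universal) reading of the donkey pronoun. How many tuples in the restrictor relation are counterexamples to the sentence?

0

"it" takes "a plot" as antecedent — a donkey pronoun bound across the clause boundary.
Strong reading: for every (s,p) with measured(s,p), mapped(s,p) ∧ registered(s,p).
Restrictor pairs: (S1,P1) ✓  (S1,P3) ✓  (S1,P5) ✓  (S1,P6) ✓  (S1,P7) ✓  (S2,P1) ✓  (S2,P3) ✓  (S2,P4) ✓  (S2,P5) ✓  (S2,P6) ✓  (S2,P7) ✓  (S3,P2) ✓  (S3,P4) ✓  (S3,P5) ✓  (S3,P6) ✓  (S3,P7) ✓
Counterexamples (restrictor pairs failing the scope): 0.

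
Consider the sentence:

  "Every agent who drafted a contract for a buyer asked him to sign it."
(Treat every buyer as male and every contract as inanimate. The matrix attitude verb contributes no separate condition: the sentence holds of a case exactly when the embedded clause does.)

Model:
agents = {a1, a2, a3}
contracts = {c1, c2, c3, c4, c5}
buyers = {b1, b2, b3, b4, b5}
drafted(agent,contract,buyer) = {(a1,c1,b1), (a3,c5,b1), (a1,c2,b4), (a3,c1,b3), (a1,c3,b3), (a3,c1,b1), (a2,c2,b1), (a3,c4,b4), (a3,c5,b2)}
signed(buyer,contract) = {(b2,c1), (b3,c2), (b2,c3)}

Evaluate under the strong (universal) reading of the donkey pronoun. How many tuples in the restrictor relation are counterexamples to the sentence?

"him" takes "a buyer" as antecedent and "it" takes "a contract"; both are donkey pronouns co-varying with the restrictor.
Strong reading: for every (a,c,b) with drafted(a,c,b), signed(b,c).
Restrictor triples: (a1,c1,b1)→signed(b1,c1) ✗  (a1,c2,b4)→signed(b4,c2) ✗  (a1,c3,b3)→signed(b3,c3) ✗  (a2,c2,b1)→signed(b1,c2) ✗  (a3,c1,b1)→signed(b1,c1) ✗  (a3,c1,b3)→signed(b3,c1) ✗  (a3,c4,b4)→signed(b4,c4) ✗  (a3,c5,b1)→signed(b1,c5) ✗  (a3,c5,b2)→signed(b2,c5) ✗
Counterexamples (restrictor triples failing the scope): 9.

9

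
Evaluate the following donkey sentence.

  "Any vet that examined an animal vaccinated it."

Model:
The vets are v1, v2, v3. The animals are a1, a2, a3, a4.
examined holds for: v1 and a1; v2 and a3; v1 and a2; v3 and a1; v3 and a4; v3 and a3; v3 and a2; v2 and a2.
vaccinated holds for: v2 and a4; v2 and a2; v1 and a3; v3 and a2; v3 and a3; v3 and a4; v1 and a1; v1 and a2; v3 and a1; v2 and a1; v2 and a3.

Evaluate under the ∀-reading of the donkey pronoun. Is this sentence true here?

True

"it" takes "an animal" as antecedent — a donkey pronoun bound across the clause boundary.
Strong reading: for every (v,a) with examined(v,a), vaccinated(v,a).
Restrictor pairs: (v1,a1) ✓  (v1,a2) ✓  (v2,a2) ✓  (v2,a3) ✓  (v3,a1) ✓  (v3,a2) ✓  (v3,a3) ✓  (v3,a4) ✓
Every restrictor pair satisfies the scope.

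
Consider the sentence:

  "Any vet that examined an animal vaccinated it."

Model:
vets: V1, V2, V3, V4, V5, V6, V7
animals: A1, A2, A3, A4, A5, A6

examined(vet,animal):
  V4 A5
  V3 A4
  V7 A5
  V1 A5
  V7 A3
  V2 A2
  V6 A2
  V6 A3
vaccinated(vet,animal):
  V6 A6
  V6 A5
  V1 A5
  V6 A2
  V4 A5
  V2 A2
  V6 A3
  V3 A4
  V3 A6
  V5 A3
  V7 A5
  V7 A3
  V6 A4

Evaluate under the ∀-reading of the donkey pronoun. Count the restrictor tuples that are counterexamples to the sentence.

"it" takes "an animal" as antecedent — a donkey pronoun bound across the clause boundary.
Strong reading: for every (v,a) with examined(v,a), vaccinated(v,a).
Restrictor pairs: (V1,A5) ✓  (V2,A2) ✓  (V3,A4) ✓  (V4,A5) ✓  (V6,A2) ✓  (V6,A3) ✓  (V7,A3) ✓  (V7,A5) ✓
Counterexamples (restrictor pairs failing the scope): 0.

0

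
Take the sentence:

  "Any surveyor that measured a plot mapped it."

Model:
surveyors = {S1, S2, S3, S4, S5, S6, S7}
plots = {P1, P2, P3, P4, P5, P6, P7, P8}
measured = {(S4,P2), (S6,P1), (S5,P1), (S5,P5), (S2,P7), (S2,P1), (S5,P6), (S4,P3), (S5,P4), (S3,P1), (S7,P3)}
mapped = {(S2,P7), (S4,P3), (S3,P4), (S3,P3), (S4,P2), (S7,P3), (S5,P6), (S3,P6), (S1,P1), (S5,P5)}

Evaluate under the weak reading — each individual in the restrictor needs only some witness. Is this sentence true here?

False

"it" takes "a plot" as antecedent — a donkey pronoun bound across the clause boundary.
Weak reading: every surveyor s with some measured-plot has at least one measured-plot p such that mapped(s,p).
Per surveyor: S2:✓  S3:✗  S4:✓  S5:✓  S6:✗  S7:✓
S3 has no witness among its measured-plots.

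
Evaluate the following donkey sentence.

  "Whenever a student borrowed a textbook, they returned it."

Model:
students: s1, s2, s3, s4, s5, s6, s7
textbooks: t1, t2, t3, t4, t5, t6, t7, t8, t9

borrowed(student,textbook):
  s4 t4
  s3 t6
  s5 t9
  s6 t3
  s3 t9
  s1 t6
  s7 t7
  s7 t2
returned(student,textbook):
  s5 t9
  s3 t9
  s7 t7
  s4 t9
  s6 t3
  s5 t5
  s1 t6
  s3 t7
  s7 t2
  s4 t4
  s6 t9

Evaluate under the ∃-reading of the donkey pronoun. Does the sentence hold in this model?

"it" takes "a textbook" as antecedent — a donkey pronoun bound across the clause boundary.
Weak reading: every student s with some borrowed-textbook has at least one borrowed-textbook t such that returned(s,t).
Per student: s1:✓  s3:✓  s4:✓  s5:✓  s6:✓  s7:✓
Every student in the restrictor has a witness.

True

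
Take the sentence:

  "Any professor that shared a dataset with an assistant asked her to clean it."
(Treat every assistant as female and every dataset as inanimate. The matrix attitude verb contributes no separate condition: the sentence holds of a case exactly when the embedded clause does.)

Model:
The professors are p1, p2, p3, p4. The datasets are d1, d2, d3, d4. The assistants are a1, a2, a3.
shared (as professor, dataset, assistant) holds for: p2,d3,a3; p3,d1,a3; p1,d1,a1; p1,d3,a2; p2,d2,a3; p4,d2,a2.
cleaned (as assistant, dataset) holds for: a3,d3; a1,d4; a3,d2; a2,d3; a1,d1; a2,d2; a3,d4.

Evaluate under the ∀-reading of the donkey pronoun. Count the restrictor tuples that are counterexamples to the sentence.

"her" takes "an assistant" as antecedent and "it" takes "a dataset"; both are donkey pronouns co-varying with the restrictor.
Strong reading: for every (p,d,a) with shared(p,d,a), cleaned(a,d).
Restrictor triples: (p1,d1,a1)→cleaned(a1,d1) ✓  (p1,d3,a2)→cleaned(a2,d3) ✓  (p2,d2,a3)→cleaned(a3,d2) ✓  (p2,d3,a3)→cleaned(a3,d3) ✓  (p3,d1,a3)→cleaned(a3,d1) ✗  (p4,d2,a2)→cleaned(a2,d2) ✓
Counterexamples (restrictor triples failing the scope): 1.

1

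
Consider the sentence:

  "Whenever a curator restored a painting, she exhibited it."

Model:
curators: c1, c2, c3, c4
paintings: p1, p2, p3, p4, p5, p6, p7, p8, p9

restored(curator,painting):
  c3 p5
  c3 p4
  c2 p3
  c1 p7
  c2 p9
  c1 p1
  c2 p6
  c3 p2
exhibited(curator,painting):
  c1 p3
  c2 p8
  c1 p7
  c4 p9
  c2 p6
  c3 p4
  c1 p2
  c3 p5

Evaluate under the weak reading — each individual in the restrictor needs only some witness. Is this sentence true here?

"it" takes "a painting" as antecedent — a donkey pronoun bound across the clause boundary.
Weak reading: every curator c with some restored-painting has at least one restored-painting p such that exhibited(c,p).
Per curator: c1:✓  c2:✓  c3:✓
Every curator in the restrictor has a witness.

True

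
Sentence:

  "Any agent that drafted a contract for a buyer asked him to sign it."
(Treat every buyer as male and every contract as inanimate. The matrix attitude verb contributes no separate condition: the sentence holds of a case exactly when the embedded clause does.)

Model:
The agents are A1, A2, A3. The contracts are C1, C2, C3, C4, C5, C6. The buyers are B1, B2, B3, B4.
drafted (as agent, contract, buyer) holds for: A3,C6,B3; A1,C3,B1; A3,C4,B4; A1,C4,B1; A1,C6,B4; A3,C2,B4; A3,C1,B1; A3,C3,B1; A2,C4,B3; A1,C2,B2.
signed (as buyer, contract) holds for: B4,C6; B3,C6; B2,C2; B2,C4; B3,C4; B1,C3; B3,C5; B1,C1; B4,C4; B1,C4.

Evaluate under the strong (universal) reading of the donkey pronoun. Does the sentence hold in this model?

False

"him" takes "a buyer" as antecedent and "it" takes "a contract"; both are donkey pronouns co-varying with the restrictor.
Strong reading: for every (a,c,b) with drafted(a,c,b), signed(b,c).
Restrictor triples: (A1,C2,B2)→signed(B2,C2) ✓  (A1,C3,B1)→signed(B1,C3) ✓  (A1,C4,B1)→signed(B1,C4) ✓  (A1,C6,B4)→signed(B4,C6) ✓  (A2,C4,B3)→signed(B3,C4) ✓  (A3,C1,B1)→signed(B1,C1) ✓  (A3,C2,B4)→signed(B4,C2) ✗  (A3,C3,B1)→signed(B1,C3) ✓  (A3,C4,B4)→signed(B4,C4) ✓  (A3,C6,B3)→signed(B3,C6) ✓
Counterexample: (A3,C2,B4) — signed(B4,C2) does not hold.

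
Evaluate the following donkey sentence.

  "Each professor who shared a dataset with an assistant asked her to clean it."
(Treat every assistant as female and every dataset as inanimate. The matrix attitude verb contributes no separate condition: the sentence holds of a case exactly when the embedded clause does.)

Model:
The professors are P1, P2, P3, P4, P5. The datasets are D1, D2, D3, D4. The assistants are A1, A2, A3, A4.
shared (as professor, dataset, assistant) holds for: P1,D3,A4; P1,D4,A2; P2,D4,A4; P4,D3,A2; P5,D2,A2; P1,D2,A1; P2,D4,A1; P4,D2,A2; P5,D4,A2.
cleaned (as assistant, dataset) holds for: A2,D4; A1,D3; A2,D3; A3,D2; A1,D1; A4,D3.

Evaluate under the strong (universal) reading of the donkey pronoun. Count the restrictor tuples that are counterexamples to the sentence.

5

"her" takes "an assistant" as antecedent and "it" takes "a dataset"; both are donkey pronouns co-varying with the restrictor.
Strong reading: for every (p,d,a) with shared(p,d,a), cleaned(a,d).
Restrictor triples: (P1,D2,A1)→cleaned(A1,D2) ✗  (P1,D3,A4)→cleaned(A4,D3) ✓  (P1,D4,A2)→cleaned(A2,D4) ✓  (P2,D4,A1)→cleaned(A1,D4) ✗  (P2,D4,A4)→cleaned(A4,D4) ✗  (P4,D2,A2)→cleaned(A2,D2) ✗  (P4,D3,A2)→cleaned(A2,D3) ✓  (P5,D2,A2)→cleaned(A2,D2) ✗  (P5,D4,A2)→cleaned(A2,D4) ✓
Counterexamples (restrictor triples failing the scope): 5.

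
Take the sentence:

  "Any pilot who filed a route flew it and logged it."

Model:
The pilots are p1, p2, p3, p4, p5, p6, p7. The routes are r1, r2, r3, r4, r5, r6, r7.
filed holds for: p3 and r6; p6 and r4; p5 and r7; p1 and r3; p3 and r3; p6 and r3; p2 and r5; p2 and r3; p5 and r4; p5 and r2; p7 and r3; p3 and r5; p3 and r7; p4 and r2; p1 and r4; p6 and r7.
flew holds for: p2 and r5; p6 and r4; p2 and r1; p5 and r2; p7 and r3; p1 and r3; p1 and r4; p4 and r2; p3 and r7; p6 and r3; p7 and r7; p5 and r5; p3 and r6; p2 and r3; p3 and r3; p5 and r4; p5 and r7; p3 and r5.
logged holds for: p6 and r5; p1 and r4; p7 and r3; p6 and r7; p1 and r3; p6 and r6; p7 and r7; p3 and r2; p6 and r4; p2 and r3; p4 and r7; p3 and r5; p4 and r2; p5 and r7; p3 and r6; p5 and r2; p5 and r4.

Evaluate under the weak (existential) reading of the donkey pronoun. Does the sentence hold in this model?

True

"it" takes "a route" as antecedent — a donkey pronoun bound across the clause boundary.
Weak reading: every pilot p with some filed-route has at least one filed-route r such that flew(p,r) ∧ logged(p,r).
Per pilot: p1:✓  p2:✓  p3:✓  p4:✓  p5:✓  p6:✓  p7:✓
Every pilot in the restrictor has a witness.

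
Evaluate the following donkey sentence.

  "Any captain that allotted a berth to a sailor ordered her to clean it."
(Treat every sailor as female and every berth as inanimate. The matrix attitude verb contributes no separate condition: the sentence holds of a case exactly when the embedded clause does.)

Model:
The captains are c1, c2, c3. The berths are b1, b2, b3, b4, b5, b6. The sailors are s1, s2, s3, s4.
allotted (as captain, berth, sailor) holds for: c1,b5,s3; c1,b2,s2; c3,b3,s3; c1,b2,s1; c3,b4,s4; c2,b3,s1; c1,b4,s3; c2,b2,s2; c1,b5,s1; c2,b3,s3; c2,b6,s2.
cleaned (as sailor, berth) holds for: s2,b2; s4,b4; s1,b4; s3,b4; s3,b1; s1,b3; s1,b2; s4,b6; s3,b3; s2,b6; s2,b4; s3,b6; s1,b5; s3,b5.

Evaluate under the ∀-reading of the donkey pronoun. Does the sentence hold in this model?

"her" takes "a sailor" as antecedent and "it" takes "a berth"; both are donkey pronouns co-varying with the restrictor.
Strong reading: for every (c,b,s) with allotted(c,b,s), cleaned(s,b).
Restrictor triples: (c1,b2,s1)→cleaned(s1,b2) ✓  (c1,b2,s2)→cleaned(s2,b2) ✓  (c1,b4,s3)→cleaned(s3,b4) ✓  (c1,b5,s1)→cleaned(s1,b5) ✓  (c1,b5,s3)→cleaned(s3,b5) ✓  (c2,b2,s2)→cleaned(s2,b2) ✓  (c2,b3,s1)→cleaned(s1,b3) ✓  (c2,b3,s3)→cleaned(s3,b3) ✓  (c2,b6,s2)→cleaned(s2,b6) ✓  (c3,b3,s3)→cleaned(s3,b3) ✓  (c3,b4,s4)→cleaned(s4,b4) ✓
Every restrictor triple satisfies the scope.

True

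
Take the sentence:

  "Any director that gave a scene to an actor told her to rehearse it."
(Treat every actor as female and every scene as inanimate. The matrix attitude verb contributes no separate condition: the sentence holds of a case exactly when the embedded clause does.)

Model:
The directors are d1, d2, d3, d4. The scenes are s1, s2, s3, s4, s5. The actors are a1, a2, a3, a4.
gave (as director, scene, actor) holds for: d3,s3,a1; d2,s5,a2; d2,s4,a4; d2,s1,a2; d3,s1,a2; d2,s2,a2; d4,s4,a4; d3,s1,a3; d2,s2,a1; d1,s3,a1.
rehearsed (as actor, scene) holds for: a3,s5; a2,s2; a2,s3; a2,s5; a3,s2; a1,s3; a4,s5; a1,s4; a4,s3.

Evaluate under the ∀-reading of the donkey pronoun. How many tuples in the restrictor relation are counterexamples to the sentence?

6

"her" takes "an actor" as antecedent and "it" takes "a scene"; both are donkey pronouns co-varying with the restrictor.
Strong reading: for every (d,s,a) with gave(d,s,a), rehearsed(a,s).
Restrictor triples: (d1,s3,a1)→rehearsed(a1,s3) ✓  (d2,s1,a2)→rehearsed(a2,s1) ✗  (d2,s2,a1)→rehearsed(a1,s2) ✗  (d2,s2,a2)→rehearsed(a2,s2) ✓  (d2,s4,a4)→rehearsed(a4,s4) ✗  (d2,s5,a2)→rehearsed(a2,s5) ✓  (d3,s1,a2)→rehearsed(a2,s1) ✗  (d3,s1,a3)→rehearsed(a3,s1) ✗  (d3,s3,a1)→rehearsed(a1,s3) ✓  (d4,s4,a4)→rehearsed(a4,s4) ✗
Counterexamples (restrictor triples failing the scope): 6.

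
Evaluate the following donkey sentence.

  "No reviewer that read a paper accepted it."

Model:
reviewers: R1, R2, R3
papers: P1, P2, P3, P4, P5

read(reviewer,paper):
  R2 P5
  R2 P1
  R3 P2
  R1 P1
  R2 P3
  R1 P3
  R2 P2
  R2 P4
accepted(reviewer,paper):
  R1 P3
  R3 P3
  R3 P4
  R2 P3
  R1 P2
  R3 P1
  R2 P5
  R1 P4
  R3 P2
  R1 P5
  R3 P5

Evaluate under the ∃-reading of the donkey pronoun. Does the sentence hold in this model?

"it" takes "a paper" as antecedent — a donkey pronoun bound across the clause boundary.
Truth condition: for no (r,p) with read(r,p) does accepted(r,p) hold.
Restrictor pairs — does the scope hold? (R1,P1):fails  (R1,P3):holds  (R2,P1):fails  (R2,P2):fails  (R2,P3):holds  (R2,P4):fails  (R2,P5):holds  (R3,P2):holds
Scope holds for 4 pair(s), so the sentence is false.

False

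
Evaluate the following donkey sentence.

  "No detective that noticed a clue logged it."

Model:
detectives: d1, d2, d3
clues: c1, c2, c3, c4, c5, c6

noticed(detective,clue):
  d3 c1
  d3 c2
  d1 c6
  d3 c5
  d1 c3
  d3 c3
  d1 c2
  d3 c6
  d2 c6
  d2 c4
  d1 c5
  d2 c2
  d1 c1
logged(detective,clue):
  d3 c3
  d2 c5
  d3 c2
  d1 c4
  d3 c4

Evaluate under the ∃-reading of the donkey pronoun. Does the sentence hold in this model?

False

"it" takes "a clue" as antecedent — a donkey pronoun bound across the clause boundary.
Truth condition: for no (d,c) with noticed(d,c) does logged(d,c) hold.
Restrictor pairs — does the scope hold? (d1,c1):fails  (d1,c2):fails  (d1,c3):fails  (d1,c5):fails  (d1,c6):fails  (d2,c2):fails  (d2,c4):fails  (d2,c6):fails  (d3,c1):fails  (d3,c2):holds  (d3,c3):holds  (d3,c5):fails  (d3,c6):fails
Scope holds for 2 pair(s), so the sentence is false.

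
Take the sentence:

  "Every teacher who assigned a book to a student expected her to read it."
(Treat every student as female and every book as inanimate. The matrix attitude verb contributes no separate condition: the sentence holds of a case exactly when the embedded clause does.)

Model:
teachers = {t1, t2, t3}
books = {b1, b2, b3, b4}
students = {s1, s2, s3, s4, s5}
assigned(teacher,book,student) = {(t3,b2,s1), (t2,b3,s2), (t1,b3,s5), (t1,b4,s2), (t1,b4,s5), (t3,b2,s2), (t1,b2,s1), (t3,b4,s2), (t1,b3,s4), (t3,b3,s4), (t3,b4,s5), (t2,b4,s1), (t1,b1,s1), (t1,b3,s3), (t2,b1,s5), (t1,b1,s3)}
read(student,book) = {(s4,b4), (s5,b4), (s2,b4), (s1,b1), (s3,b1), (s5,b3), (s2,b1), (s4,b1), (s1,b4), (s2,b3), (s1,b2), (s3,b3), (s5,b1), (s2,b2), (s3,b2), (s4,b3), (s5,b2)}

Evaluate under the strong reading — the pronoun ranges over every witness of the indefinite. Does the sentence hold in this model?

"her" takes "a student" as antecedent and "it" takes "a book"; both are donkey pronouns co-varying with the restrictor.
Strong reading: for every (t,b,s) with assigned(t,b,s), read(s,b).
Restrictor triples: (t1,b1,s1)→read(s1,b1) ✓  (t1,b1,s3)→read(s3,b1) ✓  (t1,b2,s1)→read(s1,b2) ✓  (t1,b3,s3)→read(s3,b3) ✓  (t1,b3,s4)→read(s4,b3) ✓  (t1,b3,s5)→read(s5,b3) ✓  (t1,b4,s2)→read(s2,b4) ✓  (t1,b4,s5)→read(s5,b4) ✓  (t2,b1,s5)→read(s5,b1) ✓  (t2,b3,s2)→read(s2,b3) ✓  (t2,b4,s1)→read(s1,b4) ✓  (t3,b2,s1)→read(s1,b2) ✓  (t3,b2,s2)→read(s2,b2) ✓  (t3,b3,s4)→read(s4,b3) ✓  (t3,b4,s2)→read(s2,b4) ✓  (t3,b4,s5)→read(s5,b4) ✓
Every restrictor triple satisfies the scope.

True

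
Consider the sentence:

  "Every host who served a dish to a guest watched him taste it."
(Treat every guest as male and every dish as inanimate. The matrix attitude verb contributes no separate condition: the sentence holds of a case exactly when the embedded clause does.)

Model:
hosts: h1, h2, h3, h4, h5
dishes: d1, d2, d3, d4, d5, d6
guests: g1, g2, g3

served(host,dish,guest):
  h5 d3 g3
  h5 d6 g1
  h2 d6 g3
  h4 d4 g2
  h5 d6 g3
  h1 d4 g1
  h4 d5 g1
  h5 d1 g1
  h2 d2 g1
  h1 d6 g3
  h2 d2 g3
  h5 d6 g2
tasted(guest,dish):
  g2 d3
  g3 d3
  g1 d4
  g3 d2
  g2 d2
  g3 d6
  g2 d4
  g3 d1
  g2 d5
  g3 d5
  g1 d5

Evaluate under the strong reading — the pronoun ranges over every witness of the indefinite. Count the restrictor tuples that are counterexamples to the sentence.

4

"him" takes "a guest" as antecedent and "it" takes "a dish"; both are donkey pronouns co-varying with the restrictor.
Strong reading: for every (h,d,g) with served(h,d,g), tasted(g,d).
Restrictor triples: (h1,d4,g1)→tasted(g1,d4) ✓  (h1,d6,g3)→tasted(g3,d6) ✓  (h2,d2,g1)→tasted(g1,d2) ✗  (h2,d2,g3)→tasted(g3,d2) ✓  (h2,d6,g3)→tasted(g3,d6) ✓  (h4,d4,g2)→tasted(g2,d4) ✓  (h4,d5,g1)→tasted(g1,d5) ✓  (h5,d1,g1)→tasted(g1,d1) ✗  (h5,d3,g3)→tasted(g3,d3) ✓  (h5,d6,g1)→tasted(g1,d6) ✗  (h5,d6,g2)→tasted(g2,d6) ✗  (h5,d6,g3)→tasted(g3,d6) ✓
Counterexamples (restrictor triples failing the scope): 4.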